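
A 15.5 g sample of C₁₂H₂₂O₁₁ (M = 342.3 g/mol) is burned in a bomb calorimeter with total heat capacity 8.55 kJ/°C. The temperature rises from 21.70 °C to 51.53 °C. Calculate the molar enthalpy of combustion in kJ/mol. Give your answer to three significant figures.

ΔH = -5630 kJ/mol

ΔT = 51.53 − 21.70 = 29.83 °C
q_cal = C_cal × ΔT = 8.55 × 29.83 = 255.0465 kJ
n = 15.5 / 342.3 = 0.04528 mol
q_rxn = −q_cal = -255.0465 kJ
ΔH = -255.0465 / 0.04528 = -5633 kJ/mol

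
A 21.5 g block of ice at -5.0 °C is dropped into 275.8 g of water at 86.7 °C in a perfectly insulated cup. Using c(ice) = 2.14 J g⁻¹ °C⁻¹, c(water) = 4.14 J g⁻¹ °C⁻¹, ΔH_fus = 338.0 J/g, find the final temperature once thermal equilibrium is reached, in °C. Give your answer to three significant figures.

T_f = 74.3 °C

Heat to bring ice to 0 °C and melt it: q₁ = 21.5×2.14×5.0 + 21.5×338.0 = 7497.1 J
Heat the water can supply cooling to 0 °C: 275.8×4.14×86.7 = 98995.1 J > q₁, so all ice melts.
Energy balance: 275.8×4.14×(86.7 − T) = 7497.1 + 21.5×4.14×(T − 0)
1141.812(86.7 − T) = 7497.1 + 89.01 T
98995.1 − 7497.1 = 1230.822 T
T = 91498.0 / 1230.822 = 74.34 °C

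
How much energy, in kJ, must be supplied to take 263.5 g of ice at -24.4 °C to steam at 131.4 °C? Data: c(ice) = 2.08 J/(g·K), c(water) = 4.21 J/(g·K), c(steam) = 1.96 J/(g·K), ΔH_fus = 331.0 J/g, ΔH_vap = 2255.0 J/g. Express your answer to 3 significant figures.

q1 (heat ice -24.4→0.0 °C): 263.5 × 2.08 × 24.4 = 13373 J
q2 (melt at 0 °C): 263.5 × 331.0 = 87219 J
q3 (heat water 0.0→100.0 °C): 263.5 × 4.21 × 100.0 = 110934 J
q4 (vaporize at 100 °C): 263.5 × 2255.0 = 594193 J
q5 (heat steam 100.0→131.4 °C): 263.5 × 1.96 × 31.4 = 16217 J
Total: 13373 + 87219 + 110934 + 594193 + 16217 = 821936 J = 822 kJ

q = 822 kJ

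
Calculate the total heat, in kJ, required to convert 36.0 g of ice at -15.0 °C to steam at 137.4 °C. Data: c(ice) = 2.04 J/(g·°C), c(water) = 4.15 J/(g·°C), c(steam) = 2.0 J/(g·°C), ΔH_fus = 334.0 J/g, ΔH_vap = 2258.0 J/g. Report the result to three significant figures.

q1 (heat ice -15.0→0.0 °C): 36.0 × 2.04 × 15.0 = 1102 J
q2 (melt at 0 °C): 36.0 × 334.0 = 12024 J
q3 (heat water 0.0→100.0 °C): 36.0 × 4.15 × 100.0 = 14940 J
q4 (vaporize at 100 °C): 36.0 × 2258.0 = 81288 J
q5 (heat steam 100.0→137.4 °C): 36.0 × 2.0 × 37.4 = 2693 J
Total: 1102 + 12024 + 14940 + 81288 + 2693 = 112047 J = 112 kJ

q = 112 kJ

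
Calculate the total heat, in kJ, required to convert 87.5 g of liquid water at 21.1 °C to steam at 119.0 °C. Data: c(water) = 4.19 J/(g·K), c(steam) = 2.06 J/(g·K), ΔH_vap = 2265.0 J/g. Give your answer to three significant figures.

q = 231 kJ

q1 (heat water 21.1→100.0 °C): 87.5 × 4.19 × 78.9 = 28927 J
q2 (vaporize at 100 °C): 87.5 × 2265.0 = 198188 J
q3 (heat steam 100.0→119.0 °C): 87.5 × 2.06 × 19.0 = 3425 J
Total: 28927 + 198188 + 3425 = 230540 J = 231 kJ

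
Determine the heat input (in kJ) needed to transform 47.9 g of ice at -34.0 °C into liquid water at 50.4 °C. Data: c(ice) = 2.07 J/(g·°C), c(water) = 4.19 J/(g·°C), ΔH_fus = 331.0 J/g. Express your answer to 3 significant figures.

q = 29.3 kJ

q1 (heat ice -34.0→0.0 °C): 47.9 × 2.07 × 34.0 = 3371 J
q2 (melt at 0 °C): 47.9 × 331.0 = 15855 J
q3 (heat water 0.0→50.4 °C): 47.9 × 4.19 × 50.4 = 10115 J
Total: 3371 + 15855 + 10115 = 29341 J = 29.3 kJ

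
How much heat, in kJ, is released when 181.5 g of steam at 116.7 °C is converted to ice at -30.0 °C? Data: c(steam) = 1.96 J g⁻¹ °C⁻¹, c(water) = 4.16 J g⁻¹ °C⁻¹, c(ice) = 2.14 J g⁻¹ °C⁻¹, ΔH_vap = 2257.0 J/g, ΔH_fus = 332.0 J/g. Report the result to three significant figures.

q1 (cool steam 116.7→100 °C): 181.5 × 1.96 × 16.7 = 5941 J
q2 (condense at 100 °C): 181.5 × 2257.0 = 409646 J
q3 (cool water 100→0 °C): 181.5 × 4.16 × 100.0 = 75504 J
q4 (freeze at 0 °C): 181.5 × 332.0 = 60258 J
q5 (cool ice 0→-30.0 °C): 181.5 × 2.14 × 30.0 = 11652 J
Total: 5941 + 409646 + 75504 + 60258 + 11652 = 563001 J = 563 kJ

q = 563 kJ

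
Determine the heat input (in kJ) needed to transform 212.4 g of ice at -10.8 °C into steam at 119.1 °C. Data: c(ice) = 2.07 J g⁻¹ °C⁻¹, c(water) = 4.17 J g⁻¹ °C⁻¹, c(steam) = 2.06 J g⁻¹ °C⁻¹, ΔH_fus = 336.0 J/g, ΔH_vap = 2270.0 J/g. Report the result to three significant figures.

q1 (heat ice -10.8→0.0 °C): 212.4 × 2.07 × 10.8 = 4748 J
q2 (melt at 0 °C): 212.4 × 336.0 = 71366 J
q3 (heat water 0.0→100.0 °C): 212.4 × 4.17 × 100.0 = 88571 J
q4 (vaporize at 100 °C): 212.4 × 2270.0 = 482148 J
q5 (heat steam 100.0→119.1 °C): 212.4 × 2.06 × 19.1 = 8357 J
Total: 4748 + 71366 + 88571 + 482148 + 8357 = 655190 J = 655 kJ

q = 655 kJ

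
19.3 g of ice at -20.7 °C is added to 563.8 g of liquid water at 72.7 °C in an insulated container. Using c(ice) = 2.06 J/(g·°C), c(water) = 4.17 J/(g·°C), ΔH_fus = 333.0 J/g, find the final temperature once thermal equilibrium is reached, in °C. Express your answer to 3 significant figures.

T_f = 67.3 °C

Heat to bring ice to 0 °C and melt it: q₁ = 19.3×2.06×20.7 + 19.3×333.0 = 7249.9 J
Heat the water can supply cooling to 0 °C: 563.8×4.17×72.7 = 170921 J > q₁, so all ice melts.
Energy balance: 563.8×4.17×(72.7 − T) = 7249.9 + 19.3×4.17×(T − 0)
2351.046(72.7 − T) = 7249.9 + 80.481 T
170921 − 7249.9 = 2431.527 T
T = 163671.1 / 2431.527 = 67.31 °C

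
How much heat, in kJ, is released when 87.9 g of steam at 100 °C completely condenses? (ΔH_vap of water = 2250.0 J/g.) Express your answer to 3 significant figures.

q = 198 kJ

q = m × ΔH_vap = 87.9 × 2250.0 = 197800 J = 198 kJ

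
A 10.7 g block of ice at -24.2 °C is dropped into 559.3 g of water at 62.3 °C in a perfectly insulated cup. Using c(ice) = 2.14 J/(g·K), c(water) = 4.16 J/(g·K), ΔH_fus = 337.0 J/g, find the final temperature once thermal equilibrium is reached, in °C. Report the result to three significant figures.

T_f = 59.4 °C

Heat to bring ice to 0 °C and melt it: q₁ = 10.7×2.14×24.2 + 10.7×337.0 = 4160.0 J
Heat the water can supply cooling to 0 °C: 559.3×4.16×62.3 = 144953 J > q₁, so all ice melts.
Energy balance: 559.3×4.16×(62.3 − T) = 4160.0 + 10.7×4.16×(T − 0)
2326.688(62.3 − T) = 4160.0 + 44.512 T
144953 − 4160.0 = 2371.200 T
T = 140793.0 / 2371.200 = 59.38 °C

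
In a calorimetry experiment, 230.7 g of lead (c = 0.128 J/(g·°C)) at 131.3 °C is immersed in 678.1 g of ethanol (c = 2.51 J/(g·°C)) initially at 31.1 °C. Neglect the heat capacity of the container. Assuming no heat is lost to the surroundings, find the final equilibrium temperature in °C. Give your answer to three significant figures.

Heat lost by lead = heat gained by ethanol.
(230.7)(0.128)(131.3 − T) = (678.1)(2.51)(T − 31.1)
29.5296 (131.3 − T) = 1702.031 (T − 31.1)
3877.2 − 29.5296 T = 1702.031 T − 52933
56810.2 = 1731.5606 T
T = 32.81 °C

T_f = 32.8 °C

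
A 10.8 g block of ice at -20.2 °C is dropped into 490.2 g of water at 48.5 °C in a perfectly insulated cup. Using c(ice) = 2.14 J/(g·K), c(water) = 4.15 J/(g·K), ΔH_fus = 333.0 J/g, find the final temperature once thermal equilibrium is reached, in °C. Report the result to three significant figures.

T_f = 45.5 °C

Heat to bring ice to 0 °C and melt it: q₁ = 10.8×2.14×20.2 + 10.8×333.0 = 4063.3 J
Heat the water can supply cooling to 0 °C: 490.2×4.15×48.5 = 98665.0 J > q₁, so all ice melts.
Energy balance: 490.2×4.15×(48.5 − T) = 4063.3 + 10.8×4.15×(T − 0)
2034.33(48.5 − T) = 4063.3 + 44.82 T
98665.0 − 4063.3 = 2079.15 T
T = 94601.7 / 2079.15 = 45.50 °C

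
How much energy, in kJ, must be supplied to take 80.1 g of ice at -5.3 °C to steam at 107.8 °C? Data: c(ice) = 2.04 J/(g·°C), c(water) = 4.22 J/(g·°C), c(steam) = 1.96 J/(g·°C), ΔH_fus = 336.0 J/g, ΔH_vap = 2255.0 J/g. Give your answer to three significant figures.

q1 (heat ice -5.3→0.0 °C): 80.1 × 2.04 × 5.3 = 866 J
q2 (melt at 0 °C): 80.1 × 336.0 = 26914 J
q3 (heat water 0.0→100.0 °C): 80.1 × 4.22 × 100.0 = 33802 J
q4 (vaporize at 100 °C): 80.1 × 2255.0 = 180626 J
q5 (heat steam 100.0→107.8 °C): 80.1 × 1.96 × 7.8 = 1225 J
Total: 866 + 26914 + 33802 + 180626 + 1225 = 243433 J = 243 kJ

q = 243 kJ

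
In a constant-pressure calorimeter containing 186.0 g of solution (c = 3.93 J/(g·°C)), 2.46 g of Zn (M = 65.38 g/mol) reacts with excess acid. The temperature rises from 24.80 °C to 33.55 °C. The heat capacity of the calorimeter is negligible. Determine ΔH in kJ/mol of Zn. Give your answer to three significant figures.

ΔH = -170 kJ/mol

|ΔT| = |33.55 − 24.80| = 8.75 °C
|q_surr| = (186.0 × 3.93) × 8.75 = 730.98 × 8.75 = 6396 J
n(Zn) = 2.46 / 65.38 = 0.03763 mol
Temperature rose, so q_rxn = −|q_surr| = -6.396 kJ
ΔH = q_rxn / n = -170.0 kJ/mol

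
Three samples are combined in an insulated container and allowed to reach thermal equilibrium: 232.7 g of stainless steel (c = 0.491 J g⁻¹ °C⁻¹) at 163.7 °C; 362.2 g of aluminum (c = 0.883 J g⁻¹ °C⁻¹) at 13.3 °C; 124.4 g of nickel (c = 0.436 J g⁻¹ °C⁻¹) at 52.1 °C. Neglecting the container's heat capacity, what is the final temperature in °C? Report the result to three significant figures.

T_f = 52.8 °C

Σ mᵢcᵢ(T − Tᵢ) = 0  ⇒  T = Σ mᵢcᵢTᵢ / Σ mᵢcᵢ
Σ mᵢcᵢ = 232.7×0.491 + 362.2×0.883 + 124.4×0.436 = 488.3167
Σ mᵢcᵢTᵢ = 114.2557×163.7 + 319.8226×13.3 + 54.2384×52.1 = 25783
T = 25783 / 488.3167 = 52.80 °C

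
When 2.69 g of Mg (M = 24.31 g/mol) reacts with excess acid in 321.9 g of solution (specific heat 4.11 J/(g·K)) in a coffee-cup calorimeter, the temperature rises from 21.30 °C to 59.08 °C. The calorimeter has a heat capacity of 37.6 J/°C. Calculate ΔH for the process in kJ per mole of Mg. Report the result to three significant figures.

|ΔT| = |59.08 − 21.30| = 37.78 °C
|q_surr| = (321.9 × 4.11 + 37.6) × 37.78 = 1360.609 × 37.78 = 51404 J
n(Mg) = 2.69 / 24.31 = 0.11065 mol
Temperature rose, so q_rxn = −|q_surr| = -51.404 kJ
ΔH = q_rxn / n = -464.6 kJ/mol

ΔH = -465 kJ/mol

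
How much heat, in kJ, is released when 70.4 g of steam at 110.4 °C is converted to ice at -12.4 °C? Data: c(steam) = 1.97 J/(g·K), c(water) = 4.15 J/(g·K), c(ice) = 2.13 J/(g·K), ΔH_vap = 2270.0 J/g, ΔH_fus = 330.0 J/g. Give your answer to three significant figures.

q1 (cool steam 110.4→100 °C): 70.4 × 1.97 × 10.4 = 1442 J
q2 (condense at 100 °C): 70.4 × 2270.0 = 159808 J
q3 (cool water 100→0 °C): 70.4 × 4.15 × 100.0 = 29216 J
q4 (freeze at 0 °C): 70.4 × 330.0 = 23232 J
q5 (cool ice 0→-12.4 °C): 70.4 × 2.13 × 12.4 = 1859 J
Total: 1442 + 159808 + 29216 + 23232 + 1859 = 215557 J = 216 kJ

q = 216 kJ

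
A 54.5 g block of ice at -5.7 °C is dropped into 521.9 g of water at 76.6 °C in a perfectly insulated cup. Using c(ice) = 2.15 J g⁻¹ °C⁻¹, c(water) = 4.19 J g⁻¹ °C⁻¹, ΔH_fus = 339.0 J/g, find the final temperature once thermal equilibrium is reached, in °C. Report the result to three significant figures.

T_f = 61.4 °C

Heat to bring ice to 0 °C and melt it: q₁ = 54.5×2.15×5.7 + 54.5×339.0 = 19143 J
Heat the water can supply cooling to 0 °C: 521.9×4.19×76.6 = 167506 J > q₁, so all ice melts.
Energy balance: 521.9×4.19×(76.6 − T) = 19143 + 54.5×4.19×(T − 0)
2186.761(76.6 − T) = 19143 + 228.355 T
167506 − 19143 = 2415.116 T
T = 148363 / 2415.116 = 61.43 °C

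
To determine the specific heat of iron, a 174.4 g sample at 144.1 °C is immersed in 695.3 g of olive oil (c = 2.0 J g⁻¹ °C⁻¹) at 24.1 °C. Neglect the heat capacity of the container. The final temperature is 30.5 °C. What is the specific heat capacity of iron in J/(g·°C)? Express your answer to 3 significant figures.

q_gained = (695.3 × 2.0) × (30.5 − 24.1) = 8900 J
q_lost = 174.4 × c × (144.1 − 30.5) = 19811.84 c
Set equal: c = 8900 / 19811.84 = 0.449 J/(g·°C)

c = 0.449 J/(g·°C)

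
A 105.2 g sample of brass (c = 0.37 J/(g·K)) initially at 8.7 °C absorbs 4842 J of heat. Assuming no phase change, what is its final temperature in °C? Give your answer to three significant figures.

ΔT = q / (m c) = 4842 / (105.2 × 0.37) = 124.4 °C
T_f = 8.7 + 124.4 = 133.1 °C

T_f = 133 °C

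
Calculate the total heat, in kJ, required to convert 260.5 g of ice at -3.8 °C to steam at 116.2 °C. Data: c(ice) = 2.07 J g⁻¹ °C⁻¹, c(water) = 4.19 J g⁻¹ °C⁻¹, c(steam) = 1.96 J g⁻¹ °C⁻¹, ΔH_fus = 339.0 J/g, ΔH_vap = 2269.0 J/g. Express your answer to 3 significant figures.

q = 799 kJ

q1 (heat ice -3.8→0.0 °C): 260.5 × 2.07 × 3.8 = 2049 J
q2 (melt at 0 °C): 260.5 × 339.0 = 88310 J
q3 (heat water 0.0→100.0 °C): 260.5 × 4.19 × 100.0 = 109150 J
q4 (vaporize at 100 °C): 260.5 × 2269.0 = 591075 J
q5 (heat steam 100.0→116.2 °C): 260.5 × 1.96 × 16.2 = 8271 J
Total: 2049 + 88310 + 109150 + 591075 + 8271 = 798855 J = 799 kJ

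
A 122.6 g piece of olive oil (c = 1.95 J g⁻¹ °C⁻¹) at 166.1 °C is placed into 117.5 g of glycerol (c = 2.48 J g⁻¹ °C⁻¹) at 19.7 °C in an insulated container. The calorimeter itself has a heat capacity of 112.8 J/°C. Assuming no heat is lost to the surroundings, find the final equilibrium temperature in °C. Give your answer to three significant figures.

T_f = 74.1 °C

Heat lost by olive oil = heat gained by glycerol + calorimeter.
(122.6)(1.95)(166.1 − T) = [(117.5)(2.48) + 112.8](T − 19.7)
239.07 (166.1 − T) = 404.2 (T − 19.7)
39710 − 239.07 T = 404.2 T − 7962.7
47672.7 = 643.27 T
T = 74.11 °C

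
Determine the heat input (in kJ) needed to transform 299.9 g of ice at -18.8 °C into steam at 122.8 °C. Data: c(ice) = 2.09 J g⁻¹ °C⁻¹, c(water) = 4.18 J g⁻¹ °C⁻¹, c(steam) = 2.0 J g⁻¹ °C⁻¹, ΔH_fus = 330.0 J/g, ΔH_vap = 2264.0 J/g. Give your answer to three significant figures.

q1 (heat ice -18.8→0.0 °C): 299.9 × 2.09 × 18.8 = 11784 J
q2 (melt at 0 °C): 299.9 × 330.0 = 98967 J
q3 (heat water 0.0→100.0 °C): 299.9 × 4.18 × 100.0 = 125358 J
q4 (vaporize at 100 °C): 299.9 × 2264.0 = 678974 J
q5 (heat steam 100.0→122.8 °C): 299.9 × 2.0 × 22.8 = 13675 J
Total: 11784 + 98967 + 125358 + 678974 + 13675 = 928758 J = 929 kJ

q = 929 kJ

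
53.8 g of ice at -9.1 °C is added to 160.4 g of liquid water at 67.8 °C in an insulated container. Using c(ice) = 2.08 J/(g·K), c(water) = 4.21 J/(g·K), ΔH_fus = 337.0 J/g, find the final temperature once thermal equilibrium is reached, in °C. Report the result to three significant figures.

Heat to bring ice to 0 °C and melt it: q₁ = 53.8×2.08×9.1 + 53.8×337.0 = 19149 J
Heat the water can supply cooling to 0 °C: 160.4×4.21×67.8 = 45784.3 J > q₁, so all ice melts.
Energy balance: 160.4×4.21×(67.8 − T) = 19149 + 53.8×4.21×(T − 0)
675.284(67.8 − T) = 19149 + 226.498 T
45784.3 − 19149 = 901.782 T
T = 26635.3 / 901.782 = 29.54 °C

T_f = 29.5 °C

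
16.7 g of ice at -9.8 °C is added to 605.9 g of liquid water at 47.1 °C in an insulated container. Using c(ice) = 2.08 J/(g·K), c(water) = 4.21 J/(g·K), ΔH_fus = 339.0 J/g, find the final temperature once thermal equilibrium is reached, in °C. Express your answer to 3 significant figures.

T_f = 43.5 °C

Heat to bring ice to 0 °C and melt it: q₁ = 16.7×2.08×9.8 + 16.7×339.0 = 6001.7 J
Heat the water can supply cooling to 0 °C: 605.9×4.21×47.1 = 120145 J > q₁, so all ice melts.
Energy balance: 605.9×4.21×(47.1 − T) = 6001.7 + 16.7×4.21×(T − 0)
2550.839(47.1 − T) = 6001.7 + 70.307 T
120145 − 6001.7 = 2621.146 T
T = 114143.3 / 2621.146 = 43.547 °C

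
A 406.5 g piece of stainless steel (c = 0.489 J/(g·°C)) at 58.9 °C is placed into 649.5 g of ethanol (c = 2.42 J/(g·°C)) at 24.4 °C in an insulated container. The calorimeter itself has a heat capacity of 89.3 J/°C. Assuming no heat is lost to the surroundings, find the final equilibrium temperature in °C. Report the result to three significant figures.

T_f = 28.1 °C

Heat lost by stainless steel = heat gained by ethanol + calorimeter.
(406.5)(0.489)(58.9 − T) = [(649.5)(2.42) + 89.3](T − 24.4)
198.7785 (58.9 − T) = 1661.09 (T − 24.4)
11708 − 198.7785 T = 1661.09 T − 40531
52239 = 1859.8685 T
T = 28.09 °C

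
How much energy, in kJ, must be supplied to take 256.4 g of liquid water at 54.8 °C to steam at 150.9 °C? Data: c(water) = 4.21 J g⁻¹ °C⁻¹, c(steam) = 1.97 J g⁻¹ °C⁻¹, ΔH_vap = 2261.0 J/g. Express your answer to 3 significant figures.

q = 654 kJ

q1 (heat water 54.8→100.0 °C): 256.4 × 4.21 × 45.2 = 48791 J
q2 (vaporize at 100 °C): 256.4 × 2261.0 = 579720 J
q3 (heat steam 100.0→150.9 °C): 256.4 × 1.97 × 50.9 = 25710 J
Total: 48791 + 579720 + 25710 = 654221 J = 654 kJ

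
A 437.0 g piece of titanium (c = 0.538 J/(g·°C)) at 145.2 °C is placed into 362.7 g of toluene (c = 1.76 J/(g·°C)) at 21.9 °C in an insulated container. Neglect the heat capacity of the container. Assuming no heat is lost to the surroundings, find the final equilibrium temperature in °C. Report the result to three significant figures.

Heat lost by titanium = heat gained by toluene.
(437.0)(0.538)(145.2 − T) = (362.7)(1.76)(T − 21.9)
235.106 (145.2 − T) = 638.352 (T − 21.9)
34137 − 235.106 T = 638.352 T − 13980
48117 = 873.458 T
T = 55.09 °C

T_f = 55.1 °C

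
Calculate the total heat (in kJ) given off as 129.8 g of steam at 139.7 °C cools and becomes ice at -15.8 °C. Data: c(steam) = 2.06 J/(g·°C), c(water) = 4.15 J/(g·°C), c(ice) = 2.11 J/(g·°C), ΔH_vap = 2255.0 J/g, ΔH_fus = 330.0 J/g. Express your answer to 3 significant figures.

q1 (cool steam 139.7→100 °C): 129.8 × 2.06 × 39.7 = 10615 J
q2 (condense at 100 °C): 129.8 × 2255.0 = 292699 J
q3 (cool water 100→0 °C): 129.8 × 4.15 × 100.0 = 53867 J
q4 (freeze at 0 °C): 129.8 × 330.0 = 42834 J
q5 (cool ice 0→-15.8 °C): 129.8 × 2.11 × 15.8 = 4327 J
Total: 10615 + 292699 + 53867 + 42834 + 4327 = 404342 J = 404 kJ

q = 404 kJ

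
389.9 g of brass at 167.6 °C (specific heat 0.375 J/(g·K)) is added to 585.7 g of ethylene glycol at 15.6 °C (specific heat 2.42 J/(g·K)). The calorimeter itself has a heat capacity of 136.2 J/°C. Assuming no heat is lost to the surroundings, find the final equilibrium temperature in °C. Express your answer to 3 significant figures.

T_f = 28.7 °C

Heat lost by brass = heat gained by ethylene glycol + calorimeter.
(389.9)(0.375)(167.6 − T) = [(585.7)(2.42) + 136.2](T − 15.6)
146.2125 (167.6 − T) = 1553.594 (T − 15.6)
24505 − 146.2125 T = 1553.594 T − 24236
48741 = 1699.8065 T
T = 28.67 °C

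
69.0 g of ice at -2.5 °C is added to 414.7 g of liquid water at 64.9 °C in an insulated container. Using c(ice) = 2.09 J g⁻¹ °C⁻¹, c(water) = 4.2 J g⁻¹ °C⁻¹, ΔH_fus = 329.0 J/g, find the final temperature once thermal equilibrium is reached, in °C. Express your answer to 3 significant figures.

Heat to bring ice to 0 °C and melt it: q₁ = 69.0×2.09×2.5 + 69.0×329.0 = 23062 J
Heat the water can supply cooling to 0 °C: 414.7×4.2×64.9 = 113039 J > q₁, so all ice melts.
Energy balance: 414.7×4.2×(64.9 − T) = 23062 + 69.0×4.2×(T − 0)
1741.74(64.9 − T) = 23062 + 289.8 T
113039 − 23062 = 2031.54 T
T = 89977 / 2031.54 = 44.29 °C

T_f = 44.3 °C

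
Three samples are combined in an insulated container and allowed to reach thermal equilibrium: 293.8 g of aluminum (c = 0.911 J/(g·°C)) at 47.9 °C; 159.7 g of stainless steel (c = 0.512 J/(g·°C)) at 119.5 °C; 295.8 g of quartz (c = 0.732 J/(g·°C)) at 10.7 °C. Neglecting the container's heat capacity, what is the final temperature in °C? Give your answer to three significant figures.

Σ mᵢcᵢ(T − Tᵢ) = 0  ⇒  T = Σ mᵢcᵢTᵢ / Σ mᵢcᵢ
Σ mᵢcᵢ = 293.8×0.911 + 159.7×0.512 + 295.8×0.732 = 565.9438
Σ mᵢcᵢTᵢ = 267.6518×47.9 + 81.7664×119.5 + 216.5256×10.7 = 24908
T = 24908 / 565.9438 = 44.01 °C

T_f = 44.0 °C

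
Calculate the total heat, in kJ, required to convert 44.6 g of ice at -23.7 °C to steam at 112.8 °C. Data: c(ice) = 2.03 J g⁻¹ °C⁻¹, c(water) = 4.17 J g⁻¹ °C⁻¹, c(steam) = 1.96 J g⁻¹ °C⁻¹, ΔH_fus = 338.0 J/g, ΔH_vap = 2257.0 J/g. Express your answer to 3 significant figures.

q = 138 kJ

q1 (heat ice -23.7→0.0 °C): 44.6 × 2.03 × 23.7 = 2146 J
q2 (melt at 0 °C): 44.6 × 338.0 = 15075 J
q3 (heat water 0.0→100.0 °C): 44.6 × 4.17 × 100.0 = 18598 J
q4 (vaporize at 100 °C): 44.6 × 2257.0 = 100662 J
q5 (heat steam 100.0→112.8 °C): 44.6 × 1.96 × 12.8 = 1119 J
Total: 2146 + 15075 + 18598 + 100662 + 1119 = 137600 J = 138 kJ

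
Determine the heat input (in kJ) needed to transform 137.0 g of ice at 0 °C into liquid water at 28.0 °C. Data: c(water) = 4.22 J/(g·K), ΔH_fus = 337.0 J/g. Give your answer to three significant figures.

q = 62.4 kJ

q1 (melt at 0 °C): 137.0 × 337.0 = 46169 J
q2 (heat water 0.0→28.0 °C): 137.0 × 4.22 × 28.0 = 16188 J
Total: 46169 + 16188 = 62357 J = 62.4 kJ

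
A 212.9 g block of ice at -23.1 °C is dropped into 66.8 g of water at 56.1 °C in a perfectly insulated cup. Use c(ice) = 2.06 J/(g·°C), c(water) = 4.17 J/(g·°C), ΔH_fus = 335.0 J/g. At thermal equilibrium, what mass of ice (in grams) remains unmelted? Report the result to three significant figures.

Heat to warm all ice to 0 °C: 212.9×2.06×23.1 = 10131 J
Heat released by water cooling to 0 °C: 66.8×4.17×56.1 = 15627 J
15627 J < 10131 + 212.9×335.0 = 81452.5 J, so not all ice melts; final T = 0 °C.
Heat left for melting: 15627 − 10131 = 5496 J
Mass melted = 5496 / 335.0 = 16.41 g
Ice remaining = 212.9 − 16.41 = 196.49 g

m_ice remaining = 196 g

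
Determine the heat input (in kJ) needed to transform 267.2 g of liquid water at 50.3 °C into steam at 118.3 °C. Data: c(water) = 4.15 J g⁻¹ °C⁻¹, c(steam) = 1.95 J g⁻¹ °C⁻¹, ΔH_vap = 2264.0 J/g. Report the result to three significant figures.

q = 670 kJ

q1 (heat water 50.3→100.0 °C): 267.2 × 4.15 × 49.7 = 55111 J
q2 (vaporize at 100 °C): 267.2 × 2264.0 = 604941 J
q3 (heat steam 100.0→118.3 °C): 267.2 × 1.95 × 18.3 = 9535 J
Total: 55111 + 604941 + 9535 = 669587 J = 670 kJ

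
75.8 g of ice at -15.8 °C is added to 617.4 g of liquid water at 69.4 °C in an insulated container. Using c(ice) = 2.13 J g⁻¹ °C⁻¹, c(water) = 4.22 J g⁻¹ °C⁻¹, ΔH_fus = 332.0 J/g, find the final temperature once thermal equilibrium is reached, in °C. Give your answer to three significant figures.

Heat to bring ice to 0 °C and melt it: q₁ = 75.8×2.13×15.8 + 75.8×332.0 = 27717 J
Heat the water can supply cooling to 0 °C: 617.4×4.22×69.4 = 180817 J > q₁, so all ice melts.
Energy balance: 617.4×4.22×(69.4 − T) = 27717 + 75.8×4.22×(T − 0)
2605.428(69.4 − T) = 27717 + 319.876 T
180817 − 27717 = 2925.304 T
T = 153100 / 2925.304 = 52.34 °C

T_f = 52.3 °C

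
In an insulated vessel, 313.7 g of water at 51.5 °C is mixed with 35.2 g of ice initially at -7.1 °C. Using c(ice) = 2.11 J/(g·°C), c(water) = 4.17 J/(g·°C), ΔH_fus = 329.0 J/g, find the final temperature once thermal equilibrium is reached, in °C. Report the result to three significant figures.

T_f = 38.0 °C

Heat to bring ice to 0 °C and melt it: q₁ = 35.2×2.11×7.1 + 35.2×329.0 = 12108 J
Heat the water can supply cooling to 0 °C: 313.7×4.17×51.5 = 67368.6 J > q₁, so all ice melts.
Energy balance: 313.7×4.17×(51.5 − T) = 12108 + 35.2×4.17×(T − 0)
1308.129(51.5 − T) = 12108 + 146.784 T
67368.6 − 12108 = 1454.913 T
T = 55260.6 / 1454.913 = 37.98 °C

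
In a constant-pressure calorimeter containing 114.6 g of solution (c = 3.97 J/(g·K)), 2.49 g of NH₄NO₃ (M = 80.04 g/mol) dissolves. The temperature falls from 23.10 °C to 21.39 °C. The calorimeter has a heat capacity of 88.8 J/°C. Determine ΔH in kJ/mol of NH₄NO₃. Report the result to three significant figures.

|ΔT| = |21.39 − 23.10| = 1.71 °C
|q_surr| = (114.6 × 3.97 + 88.8) × 1.71 = 543.762 × 1.71 = 929.8 J
n(NH₄NO₃) = 2.49 / 80.04 = 0.03111 mol
Temperature fell, so q_rxn = +|q_surr| = 0.9298 kJ
ΔH = q_rxn / n = 29.89 kJ/mol

ΔH = 29.9 kJ/mol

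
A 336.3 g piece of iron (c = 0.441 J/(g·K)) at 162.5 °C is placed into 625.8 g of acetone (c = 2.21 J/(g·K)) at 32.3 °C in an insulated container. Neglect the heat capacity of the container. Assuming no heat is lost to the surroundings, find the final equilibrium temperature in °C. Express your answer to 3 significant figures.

Heat lost by iron = heat gained by acetone.
(336.3)(0.441)(162.5 − T) = (625.8)(2.21)(T − 32.3)
148.3083 (162.5 − T) = 1383.018 (T − 32.3)
24100 − 148.3083 T = 1383.018 T − 44671
68771 = 1531.3263 T
T = 44.91 °C

T_f = 44.9 °C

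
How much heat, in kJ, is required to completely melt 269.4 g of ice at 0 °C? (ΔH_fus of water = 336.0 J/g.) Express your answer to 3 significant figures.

q = m × ΔH_fus = 269.4 × 336.0 = 90520 J = 90.5 kJ

q = 90.5 kJ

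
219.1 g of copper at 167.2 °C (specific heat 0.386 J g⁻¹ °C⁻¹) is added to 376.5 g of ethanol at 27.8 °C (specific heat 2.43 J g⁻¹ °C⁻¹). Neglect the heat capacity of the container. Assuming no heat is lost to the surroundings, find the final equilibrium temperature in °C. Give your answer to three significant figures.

T_f = 39.6 °C

Heat lost by copper = heat gained by ethanol.
(219.1)(0.386)(167.2 − T) = (376.5)(2.43)(T − 27.8)
84.5726 (167.2 − T) = 914.895 (T − 27.8)
14141 − 84.5726 T = 914.895 T − 25434
39575 = 999.4676 T
T = 39.60 °C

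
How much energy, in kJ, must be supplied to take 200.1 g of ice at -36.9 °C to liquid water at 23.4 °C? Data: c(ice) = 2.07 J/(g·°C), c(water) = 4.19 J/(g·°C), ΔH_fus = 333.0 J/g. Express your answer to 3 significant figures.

q1 (heat ice -36.9→0.0 °C): 200.1 × 2.07 × 36.9 = 15284 J
q2 (melt at 0 °C): 200.1 × 333.0 = 66633 J
q3 (heat water 0.0→23.4 °C): 200.1 × 4.19 × 23.4 = 19619 J
Total: 15284 + 66633 + 19619 = 101536 J = 102 kJ

q = 102 kJ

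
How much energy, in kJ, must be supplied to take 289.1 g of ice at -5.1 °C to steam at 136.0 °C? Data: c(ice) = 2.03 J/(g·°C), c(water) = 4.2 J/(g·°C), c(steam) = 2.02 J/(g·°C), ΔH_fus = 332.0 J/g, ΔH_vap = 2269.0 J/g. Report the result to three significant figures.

q1 (heat ice -5.1→0.0 °C): 289.1 × 2.03 × 5.1 = 2993 J
q2 (melt at 0 °C): 289.1 × 332.0 = 95981 J
q3 (heat water 0.0→100.0 °C): 289.1 × 4.2 × 100.0 = 121422 J
q4 (vaporize at 100 °C): 289.1 × 2269.0 = 655968 J
q5 (heat steam 100.0→136.0 °C): 289.1 × 2.02 × 36.0 = 21023 J
Total: 2993 + 95981 + 121422 + 655968 + 21023 = 897387 J = 897 kJ

q = 897 kJ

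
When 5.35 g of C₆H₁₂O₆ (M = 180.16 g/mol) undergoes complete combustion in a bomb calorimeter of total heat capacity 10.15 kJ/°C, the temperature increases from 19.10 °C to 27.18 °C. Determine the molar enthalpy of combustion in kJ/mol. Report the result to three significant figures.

ΔT = 27.18 − 19.10 = 8.08 °C
q_cal = C_cal × ΔT = 10.15 × 8.08 = 82.012 kJ
n = 5.35 / 180.16 = 0.02970 mol
q_rxn = −q_cal = -82.012 kJ
ΔH = -82.012 / 0.02970 = -2761 kJ/mol

ΔH = -2760 kJ/mol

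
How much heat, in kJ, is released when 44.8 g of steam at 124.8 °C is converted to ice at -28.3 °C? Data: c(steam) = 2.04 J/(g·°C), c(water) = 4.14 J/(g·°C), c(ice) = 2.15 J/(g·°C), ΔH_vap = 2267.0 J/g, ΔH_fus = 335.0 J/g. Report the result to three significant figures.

q1 (cool steam 124.8→100 °C): 44.8 × 2.04 × 24.8 = 2267 J
q2 (condense at 100 °C): 44.8 × 2267.0 = 101562 J
q3 (cool water 100→0 °C): 44.8 × 4.14 × 100.0 = 18547 J
q4 (freeze at 0 °C): 44.8 × 335.0 = 15008 J
q5 (cool ice 0→-28.3 °C): 44.8 × 2.15 × 28.3 = 2726 J
Total: 2267 + 101562 + 18547 + 15008 + 2726 = 140110 J = 140 kJ

q = 140 kJ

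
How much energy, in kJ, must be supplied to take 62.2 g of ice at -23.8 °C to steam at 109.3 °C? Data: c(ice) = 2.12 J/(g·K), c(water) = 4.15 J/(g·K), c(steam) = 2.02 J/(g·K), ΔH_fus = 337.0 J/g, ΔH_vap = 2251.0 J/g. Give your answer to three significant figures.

q = 191 kJ

q1 (heat ice -23.8→0.0 °C): 62.2 × 2.12 × 23.8 = 3138 J
q2 (melt at 0 °C): 62.2 × 337.0 = 20961 J
q3 (heat water 0.0→100.0 °C): 62.2 × 4.15 × 100.0 = 25813 J
q4 (vaporize at 100 °C): 62.2 × 2251.0 = 140012 J
q5 (heat steam 100.0→109.3 °C): 62.2 × 2.02 × 9.3 = 1168 J
Total: 3138 + 20961 + 25813 + 140012 + 1168 = 191092 J = 191 kJ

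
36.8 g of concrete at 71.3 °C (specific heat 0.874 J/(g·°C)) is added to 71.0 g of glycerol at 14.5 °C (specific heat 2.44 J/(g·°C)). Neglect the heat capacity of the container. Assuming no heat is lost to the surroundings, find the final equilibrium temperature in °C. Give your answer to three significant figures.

Heat lost by concrete = heat gained by glycerol.
(36.8)(0.874)(71.3 − T) = (71.0)(2.44)(T − 14.5)
32.1632 (71.3 − T) = 173.24 (T − 14.5)
2293.2 − 32.1632 T = 173.24 T − 2512.0
4805.2 = 205.4032 T
T = 23.39 °C

T_f = 23.4 °C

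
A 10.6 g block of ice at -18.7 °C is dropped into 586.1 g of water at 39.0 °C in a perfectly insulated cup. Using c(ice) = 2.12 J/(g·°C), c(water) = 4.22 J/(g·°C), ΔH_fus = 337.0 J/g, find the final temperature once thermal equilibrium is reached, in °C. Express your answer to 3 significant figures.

T_f = 36.7 °C

Heat to bring ice to 0 °C and melt it: q₁ = 10.6×2.12×18.7 + 10.6×337.0 = 3992.4 J
Heat the water can supply cooling to 0 °C: 586.1×4.22×39.0 = 96460.3 J > q₁, so all ice melts.
Energy balance: 586.1×4.22×(39.0 − T) = 3992.4 + 10.6×4.22×(T − 0)
2473.342(39.0 − T) = 3992.4 + 44.732 T
96460.3 − 3992.4 = 2518.074 T
T = 92467.9 / 2518.074 = 36.72 °C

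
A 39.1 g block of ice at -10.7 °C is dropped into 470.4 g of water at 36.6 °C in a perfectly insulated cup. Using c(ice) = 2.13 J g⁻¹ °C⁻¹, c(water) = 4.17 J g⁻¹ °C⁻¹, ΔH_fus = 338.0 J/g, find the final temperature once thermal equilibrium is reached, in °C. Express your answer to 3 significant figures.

T_f = 27.2 °C

Heat to bring ice to 0 °C and melt it: q₁ = 39.1×2.13×10.7 + 39.1×338.0 = 14107 J
Heat the water can supply cooling to 0 °C: 470.4×4.17×36.6 = 71793.4 J > q₁, so all ice melts.
Energy balance: 470.4×4.17×(36.6 − T) = 14107 + 39.1×4.17×(T − 0)
1961.568(36.6 − T) = 14107 + 163.047 T
71793.4 − 14107 = 2124.615 T
T = 57686.4 / 2124.615 = 27.15 °C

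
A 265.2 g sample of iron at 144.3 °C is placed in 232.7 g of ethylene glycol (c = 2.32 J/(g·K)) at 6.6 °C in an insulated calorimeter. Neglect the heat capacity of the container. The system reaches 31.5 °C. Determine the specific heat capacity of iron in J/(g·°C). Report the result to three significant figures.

c = 0.449 J/(g·°C)

q_gained = (232.7 × 2.32) × (31.5 − 6.6) = 13440 J
q_lost = 265.2 × c × (144.3 − 31.5) = 29914.56 c
Set equal: c = 13440 / 29914.56 = 0.449 J/(g·°C)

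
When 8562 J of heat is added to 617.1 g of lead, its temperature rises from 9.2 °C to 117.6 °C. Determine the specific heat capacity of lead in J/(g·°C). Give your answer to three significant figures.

c = 0.128 J/(g·°C)

c = q / (m ΔT) = 8562 / (617.1 × 108.4)
c = 8562 / 66893.64 = 0.128 J/(g·°C)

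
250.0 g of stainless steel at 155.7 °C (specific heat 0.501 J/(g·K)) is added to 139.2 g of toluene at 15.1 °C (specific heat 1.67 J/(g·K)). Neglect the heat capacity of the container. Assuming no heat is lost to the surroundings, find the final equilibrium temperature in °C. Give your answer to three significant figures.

T_f = 64.3 °C

Heat lost by stainless steel = heat gained by toluene.
(250.0)(0.501)(155.7 − T) = (139.2)(1.67)(T − 15.1)
125.25 (155.7 − T) = 232.464 (T − 15.1)
19501 − 125.25 T = 232.464 T − 3510.2
23011.2 = 357.714 T
T = 64.33 °C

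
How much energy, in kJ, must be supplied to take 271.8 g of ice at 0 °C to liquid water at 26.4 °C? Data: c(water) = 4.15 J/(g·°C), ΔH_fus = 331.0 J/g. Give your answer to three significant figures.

q = 120 kJ

q1 (melt at 0 °C): 271.8 × 331.0 = 89966 J
q2 (heat water 0.0→26.4 °C): 271.8 × 4.15 × 26.4 = 29778 J
Total: 89966 + 29778 = 119744 J = 120 kJ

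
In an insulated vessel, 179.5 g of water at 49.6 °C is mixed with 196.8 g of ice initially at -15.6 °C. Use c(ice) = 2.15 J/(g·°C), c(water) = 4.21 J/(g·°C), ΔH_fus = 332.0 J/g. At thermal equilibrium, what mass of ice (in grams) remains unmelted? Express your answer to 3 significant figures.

Heat to warm all ice to 0 °C: 196.8×2.15×15.6 = 6600.7 J
Heat released by water cooling to 0 °C: 179.5×4.21×49.6 = 37482 J
37482 J < 6600.7 + 196.8×332.0 = 71938.3 J, so not all ice melts; final T = 0 °C.
Heat left for melting: 37482 − 6600.7 = 30881.3 J
Mass melted = 30881.3 / 332.0 = 93.02 g
Ice remaining = 196.8 − 93.02 = 103.78 g

m_ice remaining = 104 g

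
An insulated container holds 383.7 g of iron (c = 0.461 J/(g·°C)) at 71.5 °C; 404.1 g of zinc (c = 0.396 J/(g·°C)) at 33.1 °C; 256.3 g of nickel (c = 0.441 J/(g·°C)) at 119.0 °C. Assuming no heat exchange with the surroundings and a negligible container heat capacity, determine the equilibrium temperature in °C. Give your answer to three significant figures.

Σ mᵢcᵢ(T − Tᵢ) = 0  ⇒  T = Σ mᵢcᵢTᵢ / Σ mᵢcᵢ
Σ mᵢcᵢ = 383.7×0.461 + 404.1×0.396 + 256.3×0.441 = 449.9376
Σ mᵢcᵢTᵢ = 176.8857×71.5 + 160.0236×33.1 + 113.0283×119.0 = 31394
T = 31394 / 449.9376 = 69.77 °C

T_f = 69.8 °C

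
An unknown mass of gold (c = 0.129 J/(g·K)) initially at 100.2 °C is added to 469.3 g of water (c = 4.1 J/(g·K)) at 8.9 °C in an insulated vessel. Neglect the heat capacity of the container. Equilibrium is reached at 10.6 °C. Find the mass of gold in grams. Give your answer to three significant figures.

m = 283 g

q_gained = (469.3 × 4.1) × (10.6 − 8.9) = 3271 J
q_lost = m × 0.129 × (100.2 − 10.6) = 11.5584 m
m = 3271 / 11.5584 = 283 g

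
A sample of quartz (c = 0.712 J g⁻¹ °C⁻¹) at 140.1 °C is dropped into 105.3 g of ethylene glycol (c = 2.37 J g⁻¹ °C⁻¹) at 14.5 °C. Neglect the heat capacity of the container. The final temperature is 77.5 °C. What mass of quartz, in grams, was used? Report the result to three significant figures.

m = 353 g

q_gained = (105.3 × 2.37) × (77.5 − 14.5) = 15720 J
q_lost = m × 0.712 × (140.1 − 77.5) = 44.5712 m
m = 15720 / 44.5712 = 353 g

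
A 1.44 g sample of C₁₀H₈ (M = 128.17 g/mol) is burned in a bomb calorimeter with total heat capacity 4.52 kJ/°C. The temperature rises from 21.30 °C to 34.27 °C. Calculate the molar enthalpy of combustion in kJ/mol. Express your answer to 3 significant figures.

ΔH = -5220 kJ/mol

ΔT = 34.27 − 21.30 = 12.97 °C
q_cal = C_cal × ΔT = 4.52 × 12.97 = 58.6244 kJ
n = 1.44 / 128.17 = 0.01124 mol
q_rxn = −q_cal = -58.6244 kJ
ΔH = -58.6244 / 0.01124 = -5216 kJ/mol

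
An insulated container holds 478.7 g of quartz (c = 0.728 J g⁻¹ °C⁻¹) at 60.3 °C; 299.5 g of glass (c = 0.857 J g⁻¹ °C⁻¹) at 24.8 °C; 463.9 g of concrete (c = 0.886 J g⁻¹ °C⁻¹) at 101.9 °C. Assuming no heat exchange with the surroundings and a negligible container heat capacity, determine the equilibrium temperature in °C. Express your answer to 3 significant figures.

T_f = 68.2 °C

Σ mᵢcᵢ(T − Tᵢ) = 0  ⇒  T = Σ mᵢcᵢTᵢ / Σ mᵢcᵢ
Σ mᵢcᵢ = 478.7×0.728 + 299.5×0.857 + 463.9×0.886 = 1016.1805
Σ mᵢcᵢTᵢ = 348.4936×60.3 + 256.6715×24.8 + 411.0154×101.9 = 69262
T = 69262 / 1016.1805 = 68.16 °C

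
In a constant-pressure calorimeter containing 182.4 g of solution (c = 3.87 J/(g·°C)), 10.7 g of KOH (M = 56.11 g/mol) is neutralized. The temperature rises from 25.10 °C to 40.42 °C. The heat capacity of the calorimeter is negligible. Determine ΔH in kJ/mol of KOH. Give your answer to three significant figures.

|ΔT| = |40.42 − 25.10| = 15.32 °C
|q_surr| = (182.4 × 3.87) × 15.32 = 705.888 × 15.32 = 10810 J
n(KOH) = 10.7 / 56.11 = 0.1907 mol
Temperature rose, so q_rxn = −|q_surr| = -10.81 kJ
ΔH = q_rxn / n = -56.69 kJ/mol

ΔH = -56.7 kJ/mol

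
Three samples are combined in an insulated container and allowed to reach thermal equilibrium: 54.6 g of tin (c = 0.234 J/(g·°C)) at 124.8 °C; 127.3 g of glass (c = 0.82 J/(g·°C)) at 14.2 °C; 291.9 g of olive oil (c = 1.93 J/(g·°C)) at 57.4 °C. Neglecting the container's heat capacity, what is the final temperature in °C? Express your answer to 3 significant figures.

T_f = 52.0 °C

Σ mᵢcᵢ(T − Tᵢ) = 0  ⇒  T = Σ mᵢcᵢTᵢ / Σ mᵢcᵢ
Σ mᵢcᵢ = 54.6×0.234 + 127.3×0.82 + 291.9×1.93 = 680.5294
Σ mᵢcᵢTᵢ = 12.7764×124.8 + 104.386×14.2 + 563.367×57.4 = 35414
T = 35414 / 680.5294 = 52.04 °C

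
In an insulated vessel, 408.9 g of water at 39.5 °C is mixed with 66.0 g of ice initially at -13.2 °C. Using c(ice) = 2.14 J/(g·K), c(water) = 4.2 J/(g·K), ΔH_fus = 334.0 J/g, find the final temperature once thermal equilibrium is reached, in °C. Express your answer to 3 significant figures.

T_f = 22.0 °C

Heat to bring ice to 0 °C and melt it: q₁ = 66.0×2.14×13.2 + 66.0×334.0 = 23908 J
Heat the water can supply cooling to 0 °C: 408.9×4.2×39.5 = 67836.5 J > q₁, so all ice melts.
Energy balance: 408.9×4.2×(39.5 − T) = 23908 + 66.0×4.2×(T − 0)
1717.38(39.5 − T) = 23908 + 277.2 T
67836.5 − 23908 = 1994.58 T
T = 43928.5 / 1994.58 = 22.02 °C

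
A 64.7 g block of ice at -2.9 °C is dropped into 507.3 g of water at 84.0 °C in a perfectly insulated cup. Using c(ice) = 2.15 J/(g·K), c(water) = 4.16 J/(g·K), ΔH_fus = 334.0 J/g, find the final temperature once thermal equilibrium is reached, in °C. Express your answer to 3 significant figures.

T_f = 65.2 °C

Heat to bring ice to 0 °C and melt it: q₁ = 64.7×2.15×2.9 + 64.7×334.0 = 22013 J
Heat the water can supply cooling to 0 °C: 507.3×4.16×84.0 = 177271 J > q₁, so all ice melts.
Energy balance: 507.3×4.16×(84.0 − T) = 22013 + 64.7×4.16×(T − 0)
2110.368(84.0 − T) = 22013 + 269.152 T
177271 − 22013 = 2379.520 T
T = 155258 / 2379.520 = 65.248 °C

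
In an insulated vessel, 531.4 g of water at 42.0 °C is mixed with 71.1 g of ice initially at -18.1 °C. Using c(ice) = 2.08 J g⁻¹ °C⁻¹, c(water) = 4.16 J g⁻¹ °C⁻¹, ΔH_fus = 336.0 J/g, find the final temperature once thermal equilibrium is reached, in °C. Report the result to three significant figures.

Heat to bring ice to 0 °C and melt it: q₁ = 71.1×2.08×18.1 + 71.1×336.0 = 26566 J
Heat the water can supply cooling to 0 °C: 531.4×4.16×42.0 = 92846.2 J > q₁, so all ice melts.
Energy balance: 531.4×4.16×(42.0 − T) = 26566 + 71.1×4.16×(T − 0)
2210.624(42.0 − T) = 26566 + 295.776 T
92846.2 − 26566 = 2506.400 T
T = 66280.2 / 2506.400 = 26.44 °C

T_f = 26.4 °C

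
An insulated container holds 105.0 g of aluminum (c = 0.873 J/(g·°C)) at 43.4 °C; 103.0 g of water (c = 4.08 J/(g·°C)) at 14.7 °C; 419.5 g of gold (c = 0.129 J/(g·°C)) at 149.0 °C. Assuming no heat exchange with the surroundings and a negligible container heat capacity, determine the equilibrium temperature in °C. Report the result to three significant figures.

Σ mᵢcᵢ(T − Tᵢ) = 0  ⇒  T = Σ mᵢcᵢTᵢ / Σ mᵢcᵢ
Σ mᵢcᵢ = 105.0×0.873 + 103.0×4.08 + 419.5×0.129 = 566.0205
Σ mᵢcᵢTᵢ = 91.665×43.4 + 420.24×14.7 + 54.1155×149.0 = 18219
T = 18219 / 566.0205 = 32.19 °C

T_f = 32.2 °C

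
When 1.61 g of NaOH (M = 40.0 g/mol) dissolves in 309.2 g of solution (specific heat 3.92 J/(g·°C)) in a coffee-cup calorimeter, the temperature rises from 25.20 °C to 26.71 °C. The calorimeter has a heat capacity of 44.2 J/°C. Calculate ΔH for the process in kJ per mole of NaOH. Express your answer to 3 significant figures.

ΔH = -47.1 kJ/mol

|ΔT| = |26.71 − 25.20| = 1.51 °C
|q_surr| = (309.2 × 3.92 + 44.2) × 1.51 = 1256.264 × 1.51 = 1897 J
n(NaOH) = 1.61 / 40.0 = 0.04025 mol
Temperature rose, so q_rxn = −|q_surr| = -1.897 kJ
ΔH = q_rxn / n = -47.13 kJ/mol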